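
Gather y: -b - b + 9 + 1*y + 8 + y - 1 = -2*b + 2*y + 16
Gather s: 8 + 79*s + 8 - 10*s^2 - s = -10*s^2 + 78*s + 16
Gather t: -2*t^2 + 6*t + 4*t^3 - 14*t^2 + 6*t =4*t^3 - 16*t^2 + 12*t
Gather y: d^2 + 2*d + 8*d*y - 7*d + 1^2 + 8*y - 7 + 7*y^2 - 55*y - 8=d^2 - 5*d + 7*y^2 + y*(8*d - 47) - 14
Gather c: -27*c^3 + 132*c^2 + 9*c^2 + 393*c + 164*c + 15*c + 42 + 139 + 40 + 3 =-27*c^3 + 141*c^2 + 572*c + 224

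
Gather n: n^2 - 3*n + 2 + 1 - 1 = n^2 - 3*n + 2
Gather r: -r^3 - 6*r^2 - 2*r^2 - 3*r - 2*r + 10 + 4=-r^3 - 8*r^2 - 5*r + 14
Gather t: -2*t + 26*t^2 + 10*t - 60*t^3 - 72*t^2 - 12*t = -60*t^3 - 46*t^2 - 4*t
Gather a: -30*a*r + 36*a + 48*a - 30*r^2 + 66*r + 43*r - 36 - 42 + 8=a*(84 - 30*r) - 30*r^2 + 109*r - 70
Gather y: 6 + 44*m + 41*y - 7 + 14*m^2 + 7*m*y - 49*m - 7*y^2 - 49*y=14*m^2 - 5*m - 7*y^2 + y*(7*m - 8) - 1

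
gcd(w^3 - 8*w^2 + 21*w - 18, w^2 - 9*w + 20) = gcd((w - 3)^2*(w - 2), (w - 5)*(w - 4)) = 1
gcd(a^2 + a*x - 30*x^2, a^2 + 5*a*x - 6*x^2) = a + 6*x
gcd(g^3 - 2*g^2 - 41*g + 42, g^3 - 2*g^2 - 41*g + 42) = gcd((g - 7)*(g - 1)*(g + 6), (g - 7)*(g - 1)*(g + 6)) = g^3 - 2*g^2 - 41*g + 42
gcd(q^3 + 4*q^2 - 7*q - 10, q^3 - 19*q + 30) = q^2 + 3*q - 10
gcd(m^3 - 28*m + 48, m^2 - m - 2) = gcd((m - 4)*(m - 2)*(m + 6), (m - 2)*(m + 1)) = m - 2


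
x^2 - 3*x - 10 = (x - 5)*(x + 2)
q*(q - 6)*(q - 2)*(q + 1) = q^4 - 7*q^3 + 4*q^2 + 12*q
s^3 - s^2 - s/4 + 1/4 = (s - 1)*(s - 1/2)*(s + 1/2)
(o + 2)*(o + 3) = o^2 + 5*o + 6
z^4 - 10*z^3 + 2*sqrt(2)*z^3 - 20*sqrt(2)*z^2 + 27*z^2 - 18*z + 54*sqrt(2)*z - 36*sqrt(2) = (z - 6)*(z - 3)*(z - 1)*(z + 2*sqrt(2))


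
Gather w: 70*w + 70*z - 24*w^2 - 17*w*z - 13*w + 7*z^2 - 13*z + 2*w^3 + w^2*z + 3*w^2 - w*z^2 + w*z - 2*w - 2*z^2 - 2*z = 2*w^3 + w^2*(z - 21) + w*(-z^2 - 16*z + 55) + 5*z^2 + 55*z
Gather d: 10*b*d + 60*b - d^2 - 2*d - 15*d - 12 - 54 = 60*b - d^2 + d*(10*b - 17) - 66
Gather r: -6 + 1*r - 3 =r - 9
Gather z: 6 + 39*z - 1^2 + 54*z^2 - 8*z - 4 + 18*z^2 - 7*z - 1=72*z^2 + 24*z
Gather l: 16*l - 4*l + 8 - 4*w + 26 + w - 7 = 12*l - 3*w + 27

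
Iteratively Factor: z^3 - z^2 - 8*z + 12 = (z + 3)*(z^2 - 4*z + 4) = (z - 2)*(z + 3)*(z - 2)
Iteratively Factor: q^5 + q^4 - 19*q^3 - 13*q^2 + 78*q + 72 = (q - 3)*(q^4 + 4*q^3 - 7*q^2 - 34*q - 24) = (q - 3)*(q + 4)*(q^3 - 7*q - 6) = (q - 3)*(q + 2)*(q + 4)*(q^2 - 2*q - 3) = (q - 3)^2*(q + 2)*(q + 4)*(q + 1)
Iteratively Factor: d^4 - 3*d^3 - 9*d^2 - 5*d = (d - 5)*(d^3 + 2*d^2 + d) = d*(d - 5)*(d^2 + 2*d + 1) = d*(d - 5)*(d + 1)*(d + 1)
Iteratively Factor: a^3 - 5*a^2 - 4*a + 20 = (a + 2)*(a^2 - 7*a + 10) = (a - 2)*(a + 2)*(a - 5)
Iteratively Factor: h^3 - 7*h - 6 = (h - 3)*(h^2 + 3*h + 2) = (h - 3)*(h + 2)*(h + 1)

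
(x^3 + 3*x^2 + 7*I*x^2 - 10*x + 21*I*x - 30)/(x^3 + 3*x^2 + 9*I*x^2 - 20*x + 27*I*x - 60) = (x + 2*I)/(x + 4*I)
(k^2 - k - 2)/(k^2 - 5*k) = (k^2 - k - 2)/(k*(k - 5))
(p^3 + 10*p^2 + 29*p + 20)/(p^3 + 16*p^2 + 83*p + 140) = (p + 1)/(p + 7)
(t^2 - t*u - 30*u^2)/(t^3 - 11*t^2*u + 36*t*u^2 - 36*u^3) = (t + 5*u)/(t^2 - 5*t*u + 6*u^2)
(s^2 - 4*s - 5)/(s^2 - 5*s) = (s + 1)/s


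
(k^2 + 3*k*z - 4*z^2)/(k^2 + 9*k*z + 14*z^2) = (k^2 + 3*k*z - 4*z^2)/(k^2 + 9*k*z + 14*z^2)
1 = 1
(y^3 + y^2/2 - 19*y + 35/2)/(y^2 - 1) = (2*y^2 + 3*y - 35)/(2*(y + 1))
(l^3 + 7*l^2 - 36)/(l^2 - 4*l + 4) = (l^2 + 9*l + 18)/(l - 2)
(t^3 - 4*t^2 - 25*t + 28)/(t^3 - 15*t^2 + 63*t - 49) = (t + 4)/(t - 7)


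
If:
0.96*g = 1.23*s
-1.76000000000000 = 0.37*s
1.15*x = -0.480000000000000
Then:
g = -6.09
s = -4.76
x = -0.42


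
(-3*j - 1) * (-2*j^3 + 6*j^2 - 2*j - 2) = 6*j^4 - 16*j^3 + 8*j + 2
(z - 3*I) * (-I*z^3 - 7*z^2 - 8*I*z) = -I*z^4 - 10*z^3 + 13*I*z^2 - 24*z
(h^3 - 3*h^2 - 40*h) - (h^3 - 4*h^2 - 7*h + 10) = h^2 - 33*h - 10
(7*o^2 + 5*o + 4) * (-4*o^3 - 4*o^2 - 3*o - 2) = -28*o^5 - 48*o^4 - 57*o^3 - 45*o^2 - 22*o - 8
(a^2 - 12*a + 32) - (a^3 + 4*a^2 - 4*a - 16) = -a^3 - 3*a^2 - 8*a + 48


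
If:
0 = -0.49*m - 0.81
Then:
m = -1.65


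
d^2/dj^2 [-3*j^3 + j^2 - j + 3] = 2 - 18*j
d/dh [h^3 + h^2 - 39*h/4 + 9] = 3*h^2 + 2*h - 39/4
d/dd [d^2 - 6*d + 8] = 2*d - 6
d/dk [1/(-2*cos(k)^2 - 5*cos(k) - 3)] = -(4*cos(k) + 5)*sin(k)/(5*cos(k) + cos(2*k) + 4)^2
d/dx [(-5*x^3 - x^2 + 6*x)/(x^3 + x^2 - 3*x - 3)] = 2*(-2*x^4 + 9*x^3 + 21*x^2 + 3*x - 9)/(x^6 + 2*x^5 - 5*x^4 - 12*x^3 + 3*x^2 + 18*x + 9)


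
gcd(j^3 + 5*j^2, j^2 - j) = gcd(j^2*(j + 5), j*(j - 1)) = j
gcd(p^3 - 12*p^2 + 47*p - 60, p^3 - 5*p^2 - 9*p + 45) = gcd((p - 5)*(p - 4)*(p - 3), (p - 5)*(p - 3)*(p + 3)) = p^2 - 8*p + 15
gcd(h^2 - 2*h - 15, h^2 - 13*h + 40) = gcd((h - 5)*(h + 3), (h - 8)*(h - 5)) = h - 5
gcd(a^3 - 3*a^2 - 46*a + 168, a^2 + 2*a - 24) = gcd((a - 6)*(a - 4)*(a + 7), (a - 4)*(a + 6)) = a - 4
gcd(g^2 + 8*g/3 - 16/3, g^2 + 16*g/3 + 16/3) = g + 4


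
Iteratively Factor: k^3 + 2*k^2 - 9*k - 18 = (k + 3)*(k^2 - k - 6) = (k + 2)*(k + 3)*(k - 3)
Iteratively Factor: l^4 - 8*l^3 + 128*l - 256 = (l - 4)*(l^3 - 4*l^2 - 16*l + 64) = (l - 4)^2*(l^2 - 16) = (l - 4)^2*(l + 4)*(l - 4)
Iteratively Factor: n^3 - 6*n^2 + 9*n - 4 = (n - 4)*(n^2 - 2*n + 1) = (n - 4)*(n - 1)*(n - 1)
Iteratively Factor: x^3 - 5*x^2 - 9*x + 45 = (x - 3)*(x^2 - 2*x - 15) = (x - 3)*(x + 3)*(x - 5)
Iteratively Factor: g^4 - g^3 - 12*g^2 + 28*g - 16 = (g - 2)*(g^3 + g^2 - 10*g + 8) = (g - 2)*(g - 1)*(g^2 + 2*g - 8) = (g - 2)^2*(g - 1)*(g + 4)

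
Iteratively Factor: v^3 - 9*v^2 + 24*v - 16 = (v - 4)*(v^2 - 5*v + 4) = (v - 4)*(v - 1)*(v - 4)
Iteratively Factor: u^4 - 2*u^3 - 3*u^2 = (u + 1)*(u^3 - 3*u^2) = u*(u + 1)*(u^2 - 3*u) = u^2*(u + 1)*(u - 3)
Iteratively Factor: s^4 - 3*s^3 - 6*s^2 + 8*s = (s - 4)*(s^3 + s^2 - 2*s) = (s - 4)*(s + 2)*(s^2 - s) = s*(s - 4)*(s + 2)*(s - 1)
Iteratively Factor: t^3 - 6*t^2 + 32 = (t + 2)*(t^2 - 8*t + 16) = (t - 4)*(t + 2)*(t - 4)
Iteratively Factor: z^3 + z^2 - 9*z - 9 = (z - 3)*(z^2 + 4*z + 3) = (z - 3)*(z + 1)*(z + 3)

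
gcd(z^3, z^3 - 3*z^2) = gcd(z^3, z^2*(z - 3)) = z^2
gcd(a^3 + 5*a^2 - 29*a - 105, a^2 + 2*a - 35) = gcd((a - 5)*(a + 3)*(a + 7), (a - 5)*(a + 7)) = a^2 + 2*a - 35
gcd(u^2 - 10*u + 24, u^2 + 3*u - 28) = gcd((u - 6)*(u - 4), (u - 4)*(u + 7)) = u - 4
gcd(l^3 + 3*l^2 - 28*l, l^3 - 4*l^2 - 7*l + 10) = 1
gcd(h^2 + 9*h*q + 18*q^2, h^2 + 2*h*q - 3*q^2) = h + 3*q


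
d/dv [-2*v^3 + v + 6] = 1 - 6*v^2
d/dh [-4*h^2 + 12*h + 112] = 12 - 8*h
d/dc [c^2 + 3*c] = 2*c + 3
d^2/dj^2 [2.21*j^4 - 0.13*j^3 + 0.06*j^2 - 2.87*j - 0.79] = 26.52*j^2 - 0.78*j + 0.12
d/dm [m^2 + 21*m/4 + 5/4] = 2*m + 21/4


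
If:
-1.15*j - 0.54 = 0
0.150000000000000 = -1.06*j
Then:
No Solution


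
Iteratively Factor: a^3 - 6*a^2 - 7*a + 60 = (a + 3)*(a^2 - 9*a + 20) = (a - 5)*(a + 3)*(a - 4)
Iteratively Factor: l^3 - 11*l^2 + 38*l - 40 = (l - 2)*(l^2 - 9*l + 20) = (l - 5)*(l - 2)*(l - 4)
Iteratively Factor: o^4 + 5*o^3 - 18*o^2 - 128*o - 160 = (o + 4)*(o^3 + o^2 - 22*o - 40) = (o + 2)*(o + 4)*(o^2 - o - 20) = (o - 5)*(o + 2)*(o + 4)*(o + 4)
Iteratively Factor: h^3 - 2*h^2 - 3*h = (h + 1)*(h^2 - 3*h) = h*(h + 1)*(h - 3)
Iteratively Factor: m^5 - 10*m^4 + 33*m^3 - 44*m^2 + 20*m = (m - 2)*(m^4 - 8*m^3 + 17*m^2 - 10*m) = m*(m - 2)*(m^3 - 8*m^2 + 17*m - 10) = m*(m - 5)*(m - 2)*(m^2 - 3*m + 2) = m*(m - 5)*(m - 2)^2*(m - 1)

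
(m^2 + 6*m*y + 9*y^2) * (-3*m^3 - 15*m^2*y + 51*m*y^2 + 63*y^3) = -3*m^5 - 33*m^4*y - 66*m^3*y^2 + 234*m^2*y^3 + 837*m*y^4 + 567*y^5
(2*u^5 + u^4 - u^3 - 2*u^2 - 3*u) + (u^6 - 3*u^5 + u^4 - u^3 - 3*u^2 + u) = u^6 - u^5 + 2*u^4 - 2*u^3 - 5*u^2 - 2*u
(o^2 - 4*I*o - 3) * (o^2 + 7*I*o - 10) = o^4 + 3*I*o^3 + 15*o^2 + 19*I*o + 30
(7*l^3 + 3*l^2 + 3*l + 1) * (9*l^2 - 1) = 63*l^5 + 27*l^4 + 20*l^3 + 6*l^2 - 3*l - 1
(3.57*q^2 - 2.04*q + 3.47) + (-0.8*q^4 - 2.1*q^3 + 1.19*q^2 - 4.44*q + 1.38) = -0.8*q^4 - 2.1*q^3 + 4.76*q^2 - 6.48*q + 4.85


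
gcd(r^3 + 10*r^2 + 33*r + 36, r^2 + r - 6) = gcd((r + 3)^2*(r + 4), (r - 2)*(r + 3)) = r + 3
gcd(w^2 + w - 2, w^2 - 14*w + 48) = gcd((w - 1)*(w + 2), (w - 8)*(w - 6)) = 1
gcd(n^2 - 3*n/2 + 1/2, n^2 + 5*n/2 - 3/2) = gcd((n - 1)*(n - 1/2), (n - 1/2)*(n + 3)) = n - 1/2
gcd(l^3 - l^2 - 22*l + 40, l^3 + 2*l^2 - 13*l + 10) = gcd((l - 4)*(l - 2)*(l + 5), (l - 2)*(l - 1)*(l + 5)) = l^2 + 3*l - 10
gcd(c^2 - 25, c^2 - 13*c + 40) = c - 5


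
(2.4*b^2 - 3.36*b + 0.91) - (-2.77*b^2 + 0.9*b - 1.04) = 5.17*b^2 - 4.26*b + 1.95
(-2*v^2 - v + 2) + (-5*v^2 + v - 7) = -7*v^2 - 5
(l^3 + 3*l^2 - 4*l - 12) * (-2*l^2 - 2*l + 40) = -2*l^5 - 8*l^4 + 42*l^3 + 152*l^2 - 136*l - 480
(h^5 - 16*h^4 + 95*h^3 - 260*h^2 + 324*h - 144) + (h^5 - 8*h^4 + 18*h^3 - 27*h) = 2*h^5 - 24*h^4 + 113*h^3 - 260*h^2 + 297*h - 144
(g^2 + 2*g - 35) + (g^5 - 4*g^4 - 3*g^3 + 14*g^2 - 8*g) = g^5 - 4*g^4 - 3*g^3 + 15*g^2 - 6*g - 35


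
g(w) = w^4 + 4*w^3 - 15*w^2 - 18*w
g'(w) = 4*w^3 + 12*w^2 - 30*w - 18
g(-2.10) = -45.95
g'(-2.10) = 60.88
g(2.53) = -35.80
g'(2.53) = 47.69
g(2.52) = -36.28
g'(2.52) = 46.62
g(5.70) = 1206.42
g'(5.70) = 941.65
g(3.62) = 99.75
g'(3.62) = 220.40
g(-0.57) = 4.75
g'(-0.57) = 2.26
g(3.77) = 135.28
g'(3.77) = 253.79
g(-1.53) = -16.42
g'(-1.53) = 41.66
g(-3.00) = -108.00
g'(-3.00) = 72.00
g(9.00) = 8100.00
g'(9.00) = 3600.00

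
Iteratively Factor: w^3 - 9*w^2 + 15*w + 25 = (w + 1)*(w^2 - 10*w + 25) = (w - 5)*(w + 1)*(w - 5)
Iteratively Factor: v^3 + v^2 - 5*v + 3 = (v - 1)*(v^2 + 2*v - 3) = (v - 1)*(v + 3)*(v - 1)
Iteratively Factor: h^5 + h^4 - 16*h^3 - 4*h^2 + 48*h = (h + 4)*(h^4 - 3*h^3 - 4*h^2 + 12*h) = h*(h + 4)*(h^3 - 3*h^2 - 4*h + 12) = h*(h + 2)*(h + 4)*(h^2 - 5*h + 6) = h*(h - 3)*(h + 2)*(h + 4)*(h - 2)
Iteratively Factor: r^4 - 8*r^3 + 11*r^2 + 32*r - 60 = (r - 5)*(r^3 - 3*r^2 - 4*r + 12) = (r - 5)*(r - 3)*(r^2 - 4) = (r - 5)*(r - 3)*(r - 2)*(r + 2)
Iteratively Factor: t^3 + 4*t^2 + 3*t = (t + 3)*(t^2 + t) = (t + 1)*(t + 3)*(t)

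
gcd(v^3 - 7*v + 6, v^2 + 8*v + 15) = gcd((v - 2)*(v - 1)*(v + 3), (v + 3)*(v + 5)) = v + 3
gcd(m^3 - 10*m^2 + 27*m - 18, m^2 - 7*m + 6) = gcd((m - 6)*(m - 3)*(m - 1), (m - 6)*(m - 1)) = m^2 - 7*m + 6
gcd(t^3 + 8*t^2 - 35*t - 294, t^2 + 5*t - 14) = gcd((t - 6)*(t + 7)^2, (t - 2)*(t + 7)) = t + 7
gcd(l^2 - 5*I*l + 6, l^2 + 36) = l - 6*I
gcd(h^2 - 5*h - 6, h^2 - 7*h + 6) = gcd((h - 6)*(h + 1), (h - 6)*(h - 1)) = h - 6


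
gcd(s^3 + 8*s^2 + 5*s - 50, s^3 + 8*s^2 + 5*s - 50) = s^3 + 8*s^2 + 5*s - 50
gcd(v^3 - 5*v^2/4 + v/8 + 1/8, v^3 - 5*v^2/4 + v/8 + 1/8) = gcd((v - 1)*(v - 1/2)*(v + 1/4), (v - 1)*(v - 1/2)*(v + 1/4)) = v^3 - 5*v^2/4 + v/8 + 1/8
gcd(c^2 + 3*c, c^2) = c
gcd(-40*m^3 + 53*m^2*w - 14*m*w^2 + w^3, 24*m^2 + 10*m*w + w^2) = 1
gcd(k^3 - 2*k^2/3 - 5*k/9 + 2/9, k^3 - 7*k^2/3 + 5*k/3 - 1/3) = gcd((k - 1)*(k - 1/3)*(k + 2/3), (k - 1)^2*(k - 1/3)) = k^2 - 4*k/3 + 1/3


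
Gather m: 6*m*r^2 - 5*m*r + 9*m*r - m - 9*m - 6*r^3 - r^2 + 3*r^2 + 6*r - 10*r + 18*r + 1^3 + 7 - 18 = m*(6*r^2 + 4*r - 10) - 6*r^3 + 2*r^2 + 14*r - 10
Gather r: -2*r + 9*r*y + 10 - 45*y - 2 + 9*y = r*(9*y - 2) - 36*y + 8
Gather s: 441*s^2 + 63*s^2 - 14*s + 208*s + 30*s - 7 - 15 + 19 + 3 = 504*s^2 + 224*s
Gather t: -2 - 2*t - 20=-2*t - 22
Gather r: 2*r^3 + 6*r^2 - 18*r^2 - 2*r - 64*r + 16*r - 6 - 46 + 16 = 2*r^3 - 12*r^2 - 50*r - 36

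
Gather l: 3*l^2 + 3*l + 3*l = 3*l^2 + 6*l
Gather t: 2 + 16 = 18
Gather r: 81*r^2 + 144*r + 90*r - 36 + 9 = 81*r^2 + 234*r - 27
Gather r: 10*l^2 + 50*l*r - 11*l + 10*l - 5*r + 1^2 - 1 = 10*l^2 - l + r*(50*l - 5)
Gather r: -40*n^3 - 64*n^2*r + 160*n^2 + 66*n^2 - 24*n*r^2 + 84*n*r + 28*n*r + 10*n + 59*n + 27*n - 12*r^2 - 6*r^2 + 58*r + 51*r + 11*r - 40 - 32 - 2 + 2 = -40*n^3 + 226*n^2 + 96*n + r^2*(-24*n - 18) + r*(-64*n^2 + 112*n + 120) - 72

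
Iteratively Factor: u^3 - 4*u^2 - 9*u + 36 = (u + 3)*(u^2 - 7*u + 12) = (u - 3)*(u + 3)*(u - 4)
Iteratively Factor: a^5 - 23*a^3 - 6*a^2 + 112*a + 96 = (a - 3)*(a^4 + 3*a^3 - 14*a^2 - 48*a - 32) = (a - 3)*(a + 2)*(a^3 + a^2 - 16*a - 16) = (a - 4)*(a - 3)*(a + 2)*(a^2 + 5*a + 4) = (a - 4)*(a - 3)*(a + 2)*(a + 4)*(a + 1)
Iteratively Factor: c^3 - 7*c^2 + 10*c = (c)*(c^2 - 7*c + 10) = c*(c - 5)*(c - 2)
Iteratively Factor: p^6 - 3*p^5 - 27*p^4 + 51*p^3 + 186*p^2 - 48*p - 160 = (p + 2)*(p^5 - 5*p^4 - 17*p^3 + 85*p^2 + 16*p - 80) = (p - 4)*(p + 2)*(p^4 - p^3 - 21*p^2 + p + 20) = (p - 4)*(p + 1)*(p + 2)*(p^3 - 2*p^2 - 19*p + 20) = (p - 5)*(p - 4)*(p + 1)*(p + 2)*(p^2 + 3*p - 4) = (p - 5)*(p - 4)*(p + 1)*(p + 2)*(p + 4)*(p - 1)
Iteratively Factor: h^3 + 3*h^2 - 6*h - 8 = (h + 4)*(h^2 - h - 2) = (h + 1)*(h + 4)*(h - 2)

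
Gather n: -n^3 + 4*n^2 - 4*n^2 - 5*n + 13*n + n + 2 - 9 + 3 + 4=-n^3 + 9*n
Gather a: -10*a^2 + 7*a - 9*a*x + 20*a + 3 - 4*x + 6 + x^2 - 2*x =-10*a^2 + a*(27 - 9*x) + x^2 - 6*x + 9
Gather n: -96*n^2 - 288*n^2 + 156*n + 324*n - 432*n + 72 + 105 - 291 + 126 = -384*n^2 + 48*n + 12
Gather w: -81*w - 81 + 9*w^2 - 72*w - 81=9*w^2 - 153*w - 162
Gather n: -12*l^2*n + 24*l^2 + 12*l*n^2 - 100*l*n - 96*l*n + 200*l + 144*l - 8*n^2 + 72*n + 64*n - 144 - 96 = 24*l^2 + 344*l + n^2*(12*l - 8) + n*(-12*l^2 - 196*l + 136) - 240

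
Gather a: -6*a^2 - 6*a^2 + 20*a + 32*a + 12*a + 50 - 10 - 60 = -12*a^2 + 64*a - 20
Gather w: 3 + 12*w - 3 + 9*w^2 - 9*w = 9*w^2 + 3*w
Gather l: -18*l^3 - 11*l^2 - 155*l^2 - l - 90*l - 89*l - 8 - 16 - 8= -18*l^3 - 166*l^2 - 180*l - 32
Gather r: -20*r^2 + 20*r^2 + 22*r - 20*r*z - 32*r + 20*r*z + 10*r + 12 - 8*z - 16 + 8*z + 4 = 0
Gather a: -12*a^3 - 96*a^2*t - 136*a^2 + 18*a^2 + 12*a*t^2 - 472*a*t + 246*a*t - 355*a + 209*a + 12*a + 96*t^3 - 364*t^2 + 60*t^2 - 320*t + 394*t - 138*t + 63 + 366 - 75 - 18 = -12*a^3 + a^2*(-96*t - 118) + a*(12*t^2 - 226*t - 134) + 96*t^3 - 304*t^2 - 64*t + 336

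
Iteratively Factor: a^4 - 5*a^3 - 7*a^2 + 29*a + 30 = (a + 1)*(a^3 - 6*a^2 - a + 30) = (a + 1)*(a + 2)*(a^2 - 8*a + 15) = (a - 3)*(a + 1)*(a + 2)*(a - 5)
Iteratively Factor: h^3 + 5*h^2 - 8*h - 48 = (h + 4)*(h^2 + h - 12) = (h - 3)*(h + 4)*(h + 4)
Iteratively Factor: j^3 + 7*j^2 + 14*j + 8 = (j + 4)*(j^2 + 3*j + 2) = (j + 2)*(j + 4)*(j + 1)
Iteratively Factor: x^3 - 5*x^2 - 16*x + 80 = (x - 4)*(x^2 - x - 20) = (x - 4)*(x + 4)*(x - 5)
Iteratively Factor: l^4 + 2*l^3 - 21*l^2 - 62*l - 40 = (l + 4)*(l^3 - 2*l^2 - 13*l - 10) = (l + 1)*(l + 4)*(l^2 - 3*l - 10) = (l - 5)*(l + 1)*(l + 4)*(l + 2)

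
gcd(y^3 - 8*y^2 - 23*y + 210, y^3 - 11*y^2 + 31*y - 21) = y - 7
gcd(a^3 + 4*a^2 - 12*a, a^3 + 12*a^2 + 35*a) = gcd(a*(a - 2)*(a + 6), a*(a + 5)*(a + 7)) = a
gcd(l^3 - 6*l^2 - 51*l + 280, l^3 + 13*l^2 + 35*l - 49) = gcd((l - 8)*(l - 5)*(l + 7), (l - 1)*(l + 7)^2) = l + 7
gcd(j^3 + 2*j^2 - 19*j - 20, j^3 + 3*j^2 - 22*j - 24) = j^2 - 3*j - 4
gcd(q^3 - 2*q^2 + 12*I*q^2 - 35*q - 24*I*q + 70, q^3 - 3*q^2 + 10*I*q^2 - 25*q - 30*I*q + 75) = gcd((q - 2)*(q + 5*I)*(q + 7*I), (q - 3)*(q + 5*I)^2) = q + 5*I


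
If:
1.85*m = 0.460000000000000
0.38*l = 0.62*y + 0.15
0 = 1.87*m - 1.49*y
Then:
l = 0.90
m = 0.25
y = 0.31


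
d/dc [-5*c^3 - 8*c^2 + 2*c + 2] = -15*c^2 - 16*c + 2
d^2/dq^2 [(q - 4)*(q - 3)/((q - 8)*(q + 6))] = 10*(-q^3 + 36*q^2 - 216*q + 720)/(q^6 - 6*q^5 - 132*q^4 + 568*q^3 + 6336*q^2 - 13824*q - 110592)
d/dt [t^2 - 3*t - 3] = 2*t - 3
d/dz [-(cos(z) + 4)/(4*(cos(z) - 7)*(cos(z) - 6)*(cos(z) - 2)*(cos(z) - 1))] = (-3*cos(z)^4 + 16*cos(z)^3 + 109*cos(z)^2 - 664*cos(z) + 692)*sin(z)/(4*(cos(z) - 7)^2*(cos(z) - 6)^2*(cos(z) - 2)^2*(cos(z) - 1)^2)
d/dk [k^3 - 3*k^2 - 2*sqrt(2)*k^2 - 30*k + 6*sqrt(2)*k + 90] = 3*k^2 - 6*k - 4*sqrt(2)*k - 30 + 6*sqrt(2)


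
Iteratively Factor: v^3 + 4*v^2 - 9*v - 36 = (v + 4)*(v^2 - 9) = (v - 3)*(v + 4)*(v + 3)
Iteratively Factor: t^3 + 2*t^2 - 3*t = (t + 3)*(t^2 - t) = (t - 1)*(t + 3)*(t)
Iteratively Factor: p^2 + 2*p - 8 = (p + 4)*(p - 2)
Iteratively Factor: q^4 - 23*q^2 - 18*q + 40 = (q + 2)*(q^3 - 2*q^2 - 19*q + 20) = (q + 2)*(q + 4)*(q^2 - 6*q + 5) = (q - 1)*(q + 2)*(q + 4)*(q - 5)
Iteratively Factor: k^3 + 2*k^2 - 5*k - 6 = (k - 2)*(k^2 + 4*k + 3) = (k - 2)*(k + 3)*(k + 1)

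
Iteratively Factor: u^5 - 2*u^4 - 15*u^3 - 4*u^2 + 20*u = (u)*(u^4 - 2*u^3 - 15*u^2 - 4*u + 20) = u*(u + 2)*(u^3 - 4*u^2 - 7*u + 10) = u*(u - 5)*(u + 2)*(u^2 + u - 2) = u*(u - 5)*(u + 2)^2*(u - 1)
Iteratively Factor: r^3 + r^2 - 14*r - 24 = (r - 4)*(r^2 + 5*r + 6) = (r - 4)*(r + 3)*(r + 2)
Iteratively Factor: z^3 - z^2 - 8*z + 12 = (z - 2)*(z^2 + z - 6) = (z - 2)^2*(z + 3)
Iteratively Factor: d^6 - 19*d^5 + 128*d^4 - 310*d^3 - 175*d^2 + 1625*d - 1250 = (d - 5)*(d^5 - 14*d^4 + 58*d^3 - 20*d^2 - 275*d + 250) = (d - 5)*(d + 2)*(d^4 - 16*d^3 + 90*d^2 - 200*d + 125) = (d - 5)*(d - 1)*(d + 2)*(d^3 - 15*d^2 + 75*d - 125) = (d - 5)^2*(d - 1)*(d + 2)*(d^2 - 10*d + 25) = (d - 5)^3*(d - 1)*(d + 2)*(d - 5)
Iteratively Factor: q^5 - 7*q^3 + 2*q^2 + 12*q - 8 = (q - 2)*(q^4 + 2*q^3 - 3*q^2 - 4*q + 4) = (q - 2)*(q + 2)*(q^3 - 3*q + 2) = (q - 2)*(q - 1)*(q + 2)*(q^2 + q - 2) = (q - 2)*(q - 1)^2*(q + 2)*(q + 2)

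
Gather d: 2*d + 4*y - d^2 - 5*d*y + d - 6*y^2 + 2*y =-d^2 + d*(3 - 5*y) - 6*y^2 + 6*y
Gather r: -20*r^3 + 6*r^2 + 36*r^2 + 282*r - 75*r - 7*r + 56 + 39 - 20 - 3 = -20*r^3 + 42*r^2 + 200*r + 72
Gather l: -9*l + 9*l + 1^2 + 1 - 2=0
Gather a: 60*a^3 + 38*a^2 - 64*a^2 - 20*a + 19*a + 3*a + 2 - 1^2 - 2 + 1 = 60*a^3 - 26*a^2 + 2*a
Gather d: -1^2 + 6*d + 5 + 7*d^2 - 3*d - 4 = 7*d^2 + 3*d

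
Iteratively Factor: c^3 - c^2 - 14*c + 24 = (c + 4)*(c^2 - 5*c + 6) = (c - 3)*(c + 4)*(c - 2)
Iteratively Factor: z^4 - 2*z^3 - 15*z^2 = (z)*(z^3 - 2*z^2 - 15*z) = z*(z + 3)*(z^2 - 5*z) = z*(z - 5)*(z + 3)*(z)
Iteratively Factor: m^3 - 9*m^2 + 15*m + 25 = (m - 5)*(m^2 - 4*m - 5) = (m - 5)^2*(m + 1)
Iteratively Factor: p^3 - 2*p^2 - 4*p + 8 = (p - 2)*(p^2 - 4) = (p - 2)*(p + 2)*(p - 2)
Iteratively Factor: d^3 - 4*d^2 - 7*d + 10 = (d - 5)*(d^2 + d - 2) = (d - 5)*(d - 1)*(d + 2)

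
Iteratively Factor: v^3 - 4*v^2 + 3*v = (v - 1)*(v^2 - 3*v) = (v - 3)*(v - 1)*(v)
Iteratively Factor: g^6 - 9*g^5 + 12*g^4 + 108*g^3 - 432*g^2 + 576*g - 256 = (g - 4)*(g^5 - 5*g^4 - 8*g^3 + 76*g^2 - 128*g + 64) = (g - 4)*(g - 2)*(g^4 - 3*g^3 - 14*g^2 + 48*g - 32) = (g - 4)*(g - 2)*(g - 1)*(g^3 - 2*g^2 - 16*g + 32) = (g - 4)*(g - 2)^2*(g - 1)*(g^2 - 16) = (g - 4)*(g - 2)^2*(g - 1)*(g + 4)*(g - 4)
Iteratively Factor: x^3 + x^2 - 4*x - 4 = (x + 1)*(x^2 - 4) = (x - 2)*(x + 1)*(x + 2)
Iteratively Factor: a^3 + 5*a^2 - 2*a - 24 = (a + 3)*(a^2 + 2*a - 8) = (a + 3)*(a + 4)*(a - 2)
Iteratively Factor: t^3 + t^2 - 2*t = (t)*(t^2 + t - 2) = t*(t - 1)*(t + 2)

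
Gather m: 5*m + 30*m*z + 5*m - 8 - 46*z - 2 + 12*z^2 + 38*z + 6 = m*(30*z + 10) + 12*z^2 - 8*z - 4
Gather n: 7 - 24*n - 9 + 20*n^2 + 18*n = 20*n^2 - 6*n - 2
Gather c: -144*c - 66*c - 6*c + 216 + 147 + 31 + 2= 396 - 216*c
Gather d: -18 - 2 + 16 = -4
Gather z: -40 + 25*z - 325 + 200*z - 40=225*z - 405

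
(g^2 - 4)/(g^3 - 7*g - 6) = (g - 2)/(g^2 - 2*g - 3)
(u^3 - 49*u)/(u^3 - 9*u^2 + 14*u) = (u + 7)/(u - 2)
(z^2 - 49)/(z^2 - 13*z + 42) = (z + 7)/(z - 6)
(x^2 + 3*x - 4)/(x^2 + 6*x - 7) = (x + 4)/(x + 7)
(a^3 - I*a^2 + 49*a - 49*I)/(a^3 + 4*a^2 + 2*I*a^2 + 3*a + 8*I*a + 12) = (a^2 + 49)/(a^2 + a*(4 + 3*I) + 12*I)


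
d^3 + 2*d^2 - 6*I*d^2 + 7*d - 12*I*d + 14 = (d + 2)*(d - 7*I)*(d + I)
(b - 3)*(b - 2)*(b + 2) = b^3 - 3*b^2 - 4*b + 12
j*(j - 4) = j^2 - 4*j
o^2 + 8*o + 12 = (o + 2)*(o + 6)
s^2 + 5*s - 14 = (s - 2)*(s + 7)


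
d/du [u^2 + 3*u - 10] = 2*u + 3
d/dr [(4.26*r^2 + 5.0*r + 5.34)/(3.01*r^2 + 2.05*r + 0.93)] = (-6.317*r^2 - 24.2232*r - 6.297)/(9.0601*r^4 + 12.341*r^3 + 9.8011*r^2 + 3.813*r + 0.8649)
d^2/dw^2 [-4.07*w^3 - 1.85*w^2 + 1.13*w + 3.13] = -24.42*w - 3.7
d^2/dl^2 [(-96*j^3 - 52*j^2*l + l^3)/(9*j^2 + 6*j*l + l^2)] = j^2*(48*j - 50*l)/(81*j^4 + 108*j^3*l + 54*j^2*l^2 + 12*j*l^3 + l^4)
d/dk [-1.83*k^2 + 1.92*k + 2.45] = 1.92 - 3.66*k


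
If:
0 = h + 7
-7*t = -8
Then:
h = -7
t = 8/7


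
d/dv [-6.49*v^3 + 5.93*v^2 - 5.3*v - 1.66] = -19.47*v^2 + 11.86*v - 5.3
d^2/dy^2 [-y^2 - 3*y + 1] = -2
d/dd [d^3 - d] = 3*d^2 - 1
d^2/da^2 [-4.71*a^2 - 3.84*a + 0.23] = -9.42000000000000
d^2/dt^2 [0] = 0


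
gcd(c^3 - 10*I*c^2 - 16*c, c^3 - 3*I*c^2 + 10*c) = c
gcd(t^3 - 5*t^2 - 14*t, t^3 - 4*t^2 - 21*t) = t^2 - 7*t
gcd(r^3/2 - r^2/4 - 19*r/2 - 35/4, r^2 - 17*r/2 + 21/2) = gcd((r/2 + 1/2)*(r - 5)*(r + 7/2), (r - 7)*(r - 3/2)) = 1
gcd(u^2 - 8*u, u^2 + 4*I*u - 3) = 1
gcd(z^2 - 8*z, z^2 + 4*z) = z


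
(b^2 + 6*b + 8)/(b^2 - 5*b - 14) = (b + 4)/(b - 7)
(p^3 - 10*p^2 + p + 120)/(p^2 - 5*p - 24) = p - 5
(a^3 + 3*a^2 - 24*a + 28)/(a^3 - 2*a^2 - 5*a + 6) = (a^3 + 3*a^2 - 24*a + 28)/(a^3 - 2*a^2 - 5*a + 6)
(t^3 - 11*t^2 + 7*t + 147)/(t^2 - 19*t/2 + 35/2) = 2*(t^2 - 4*t - 21)/(2*t - 5)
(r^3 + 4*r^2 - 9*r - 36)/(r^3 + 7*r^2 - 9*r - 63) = (r + 4)/(r + 7)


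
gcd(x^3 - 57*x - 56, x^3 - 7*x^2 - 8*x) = x^2 - 7*x - 8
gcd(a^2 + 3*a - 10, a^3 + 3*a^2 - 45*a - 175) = a + 5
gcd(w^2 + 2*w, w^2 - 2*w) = w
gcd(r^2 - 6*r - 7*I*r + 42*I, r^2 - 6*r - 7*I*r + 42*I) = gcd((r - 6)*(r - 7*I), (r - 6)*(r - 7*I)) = r^2 + r*(-6 - 7*I) + 42*I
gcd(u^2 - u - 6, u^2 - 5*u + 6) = u - 3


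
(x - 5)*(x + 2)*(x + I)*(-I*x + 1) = -I*x^4 + 2*x^3 + 3*I*x^3 - 6*x^2 + 11*I*x^2 - 20*x - 3*I*x - 10*I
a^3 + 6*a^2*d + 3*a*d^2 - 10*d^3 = (a - d)*(a + 2*d)*(a + 5*d)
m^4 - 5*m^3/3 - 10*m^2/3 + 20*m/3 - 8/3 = (m - 2)*(m - 1)*(m - 2/3)*(m + 2)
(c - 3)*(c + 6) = c^2 + 3*c - 18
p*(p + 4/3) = p^2 + 4*p/3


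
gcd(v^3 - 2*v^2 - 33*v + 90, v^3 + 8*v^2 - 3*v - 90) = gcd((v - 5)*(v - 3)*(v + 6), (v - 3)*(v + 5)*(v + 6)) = v^2 + 3*v - 18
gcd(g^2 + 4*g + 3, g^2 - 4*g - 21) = g + 3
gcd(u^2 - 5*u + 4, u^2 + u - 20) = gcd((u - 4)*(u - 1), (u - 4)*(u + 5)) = u - 4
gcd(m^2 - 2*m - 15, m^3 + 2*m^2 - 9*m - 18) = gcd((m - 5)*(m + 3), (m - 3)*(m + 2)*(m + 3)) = m + 3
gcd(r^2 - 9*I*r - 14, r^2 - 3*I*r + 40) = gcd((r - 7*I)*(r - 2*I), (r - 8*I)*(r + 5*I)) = 1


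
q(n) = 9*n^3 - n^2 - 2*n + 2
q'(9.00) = 2167.00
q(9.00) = 6464.00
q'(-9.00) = 2203.00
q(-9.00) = -6622.00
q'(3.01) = 236.60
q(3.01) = 232.36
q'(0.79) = 13.27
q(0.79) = 4.23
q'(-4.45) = 541.57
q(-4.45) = -801.99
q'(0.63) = 7.46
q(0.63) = 2.59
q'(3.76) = 372.20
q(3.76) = 458.76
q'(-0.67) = 11.46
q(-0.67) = 0.18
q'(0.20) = -1.32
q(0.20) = 1.63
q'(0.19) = -1.41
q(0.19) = 1.65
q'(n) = 27*n^2 - 2*n - 2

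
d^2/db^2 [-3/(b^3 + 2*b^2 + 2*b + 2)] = 6*((3*b + 2)*(b^3 + 2*b^2 + 2*b + 2) - (3*b^2 + 4*b + 2)^2)/(b^3 + 2*b^2 + 2*b + 2)^3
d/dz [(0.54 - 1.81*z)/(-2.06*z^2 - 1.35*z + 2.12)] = (-3.7286*z^2 + 2.2248*z - 3.1082)/(4.2436*z^4 + 5.562*z^3 - 6.9119*z^2 - 5.724*z + 4.4944)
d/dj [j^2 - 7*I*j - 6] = 2*j - 7*I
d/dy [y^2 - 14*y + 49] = 2*y - 14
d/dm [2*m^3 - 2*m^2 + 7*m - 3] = 6*m^2 - 4*m + 7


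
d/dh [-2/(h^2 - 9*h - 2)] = 2*(2*h - 9)/(-h^2 + 9*h + 2)^2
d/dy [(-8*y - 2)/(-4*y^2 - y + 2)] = 2*(16*y^2 + 4*y - (4*y + 1)*(8*y + 1) - 8)/(4*y^2 + y - 2)^2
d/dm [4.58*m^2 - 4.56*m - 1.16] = 9.16*m - 4.56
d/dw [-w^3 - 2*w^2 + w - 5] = -3*w^2 - 4*w + 1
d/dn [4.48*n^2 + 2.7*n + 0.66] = 8.96*n + 2.7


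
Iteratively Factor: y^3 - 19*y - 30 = (y - 5)*(y^2 + 5*y + 6) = (y - 5)*(y + 2)*(y + 3)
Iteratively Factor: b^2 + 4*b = (b + 4)*(b)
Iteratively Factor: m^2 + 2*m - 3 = (m + 3)*(m - 1)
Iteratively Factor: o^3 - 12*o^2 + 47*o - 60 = (o - 3)*(o^2 - 9*o + 20) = (o - 5)*(o - 3)*(o - 4)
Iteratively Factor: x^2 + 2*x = (x)*(x + 2)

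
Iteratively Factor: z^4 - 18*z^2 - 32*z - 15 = (z - 5)*(z^3 + 5*z^2 + 7*z + 3) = (z - 5)*(z + 1)*(z^2 + 4*z + 3) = (z - 5)*(z + 1)*(z + 3)*(z + 1)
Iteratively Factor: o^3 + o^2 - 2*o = (o)*(o^2 + o - 2) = o*(o + 2)*(o - 1)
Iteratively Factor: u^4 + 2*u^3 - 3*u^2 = (u + 3)*(u^3 - u^2) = (u - 1)*(u + 3)*(u^2) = u*(u - 1)*(u + 3)*(u)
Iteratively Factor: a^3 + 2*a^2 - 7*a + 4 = (a - 1)*(a^2 + 3*a - 4) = (a - 1)*(a + 4)*(a - 1)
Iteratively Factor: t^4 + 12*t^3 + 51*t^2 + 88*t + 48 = (t + 4)*(t^3 + 8*t^2 + 19*t + 12) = (t + 3)*(t + 4)*(t^2 + 5*t + 4) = (t + 3)*(t + 4)^2*(t + 1)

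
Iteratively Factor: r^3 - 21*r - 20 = (r + 4)*(r^2 - 4*r - 5) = (r - 5)*(r + 4)*(r + 1)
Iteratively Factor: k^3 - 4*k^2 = (k - 4)*(k^2) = k*(k - 4)*(k)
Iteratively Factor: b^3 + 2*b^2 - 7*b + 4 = (b - 1)*(b^2 + 3*b - 4) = (b - 1)^2*(b + 4)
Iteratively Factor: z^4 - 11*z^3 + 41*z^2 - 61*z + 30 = (z - 2)*(z^3 - 9*z^2 + 23*z - 15) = (z - 5)*(z - 2)*(z^2 - 4*z + 3) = (z - 5)*(z - 2)*(z - 1)*(z - 3)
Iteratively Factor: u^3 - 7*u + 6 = (u - 2)*(u^2 + 2*u - 3) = (u - 2)*(u + 3)*(u - 1)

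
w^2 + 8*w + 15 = (w + 3)*(w + 5)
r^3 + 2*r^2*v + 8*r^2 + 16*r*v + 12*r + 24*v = (r + 2)*(r + 6)*(r + 2*v)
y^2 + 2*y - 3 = (y - 1)*(y + 3)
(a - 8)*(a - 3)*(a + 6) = a^3 - 5*a^2 - 42*a + 144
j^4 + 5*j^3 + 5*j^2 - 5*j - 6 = (j - 1)*(j + 1)*(j + 2)*(j + 3)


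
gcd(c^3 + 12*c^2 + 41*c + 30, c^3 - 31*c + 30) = c + 6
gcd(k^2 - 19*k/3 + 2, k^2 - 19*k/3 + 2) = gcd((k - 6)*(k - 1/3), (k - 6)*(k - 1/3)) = k^2 - 19*k/3 + 2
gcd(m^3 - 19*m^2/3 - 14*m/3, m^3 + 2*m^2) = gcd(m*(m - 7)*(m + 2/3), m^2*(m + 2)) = m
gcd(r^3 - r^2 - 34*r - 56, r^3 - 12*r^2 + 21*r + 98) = r^2 - 5*r - 14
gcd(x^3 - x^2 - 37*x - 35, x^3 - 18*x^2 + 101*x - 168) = x - 7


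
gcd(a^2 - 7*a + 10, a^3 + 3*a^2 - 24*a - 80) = a - 5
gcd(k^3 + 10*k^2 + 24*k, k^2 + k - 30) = k + 6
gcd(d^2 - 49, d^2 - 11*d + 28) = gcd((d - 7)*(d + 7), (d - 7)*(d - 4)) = d - 7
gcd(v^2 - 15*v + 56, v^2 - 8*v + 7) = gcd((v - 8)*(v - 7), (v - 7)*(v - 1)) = v - 7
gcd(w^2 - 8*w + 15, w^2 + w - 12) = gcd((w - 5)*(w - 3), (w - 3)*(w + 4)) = w - 3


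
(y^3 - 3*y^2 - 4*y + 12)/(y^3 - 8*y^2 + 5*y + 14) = (y^2 - y - 6)/(y^2 - 6*y - 7)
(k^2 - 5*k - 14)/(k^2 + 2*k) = (k - 7)/k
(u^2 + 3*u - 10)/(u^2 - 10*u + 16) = (u + 5)/(u - 8)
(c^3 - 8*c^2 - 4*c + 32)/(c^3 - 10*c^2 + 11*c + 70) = (c^2 - 10*c + 16)/(c^2 - 12*c + 35)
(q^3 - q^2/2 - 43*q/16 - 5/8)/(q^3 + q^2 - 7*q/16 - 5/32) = 2*(q - 2)/(2*q - 1)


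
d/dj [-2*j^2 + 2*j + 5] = 2 - 4*j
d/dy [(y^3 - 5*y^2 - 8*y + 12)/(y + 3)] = 2*(y^3 + 2*y^2 - 15*y - 18)/(y^2 + 6*y + 9)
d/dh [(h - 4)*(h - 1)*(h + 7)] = 3*h^2 + 4*h - 31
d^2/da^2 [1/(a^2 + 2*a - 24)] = 2*(-a^2 - 2*a + 4*(a + 1)^2 + 24)/(a^2 + 2*a - 24)^3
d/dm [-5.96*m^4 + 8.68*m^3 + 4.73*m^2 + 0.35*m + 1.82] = -23.84*m^3 + 26.04*m^2 + 9.46*m + 0.35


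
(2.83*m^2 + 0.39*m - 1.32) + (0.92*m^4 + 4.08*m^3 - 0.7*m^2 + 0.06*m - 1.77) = 0.92*m^4 + 4.08*m^3 + 2.13*m^2 + 0.45*m - 3.09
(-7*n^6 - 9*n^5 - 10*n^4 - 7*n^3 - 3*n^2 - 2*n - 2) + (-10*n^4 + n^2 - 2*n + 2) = -7*n^6 - 9*n^5 - 20*n^4 - 7*n^3 - 2*n^2 - 4*n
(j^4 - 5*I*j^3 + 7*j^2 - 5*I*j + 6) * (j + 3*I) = j^5 - 2*I*j^4 + 22*j^3 + 16*I*j^2 + 21*j + 18*I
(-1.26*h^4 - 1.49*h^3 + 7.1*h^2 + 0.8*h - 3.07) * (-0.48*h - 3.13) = 0.6048*h^5 + 4.659*h^4 + 1.2557*h^3 - 22.607*h^2 - 1.0304*h + 9.6091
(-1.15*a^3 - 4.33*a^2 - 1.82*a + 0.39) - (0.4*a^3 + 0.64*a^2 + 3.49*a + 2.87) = -1.55*a^3 - 4.97*a^2 - 5.31*a - 2.48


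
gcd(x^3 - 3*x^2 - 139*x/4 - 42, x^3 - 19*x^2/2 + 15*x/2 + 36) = x^2 - 13*x/2 - 12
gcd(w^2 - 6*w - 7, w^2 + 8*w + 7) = w + 1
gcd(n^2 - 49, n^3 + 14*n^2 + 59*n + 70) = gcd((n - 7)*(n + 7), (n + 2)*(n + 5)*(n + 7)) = n + 7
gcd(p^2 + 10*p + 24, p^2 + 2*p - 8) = p + 4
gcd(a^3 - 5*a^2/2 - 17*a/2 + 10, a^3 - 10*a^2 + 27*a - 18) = a - 1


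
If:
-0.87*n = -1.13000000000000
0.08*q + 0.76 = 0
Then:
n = 1.30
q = -9.50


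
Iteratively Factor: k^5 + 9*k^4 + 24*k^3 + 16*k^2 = (k + 4)*(k^4 + 5*k^3 + 4*k^2) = (k + 1)*(k + 4)*(k^3 + 4*k^2) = k*(k + 1)*(k + 4)*(k^2 + 4*k) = k*(k + 1)*(k + 4)^2*(k)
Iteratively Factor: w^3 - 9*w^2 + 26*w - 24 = (w - 2)*(w^2 - 7*w + 12) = (w - 3)*(w - 2)*(w - 4)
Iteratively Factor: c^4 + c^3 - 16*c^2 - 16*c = (c)*(c^3 + c^2 - 16*c - 16) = c*(c + 1)*(c^2 - 16) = c*(c + 1)*(c + 4)*(c - 4)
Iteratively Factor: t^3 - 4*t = (t)*(t^2 - 4) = t*(t - 2)*(t + 2)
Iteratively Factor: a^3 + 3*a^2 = (a)*(a^2 + 3*a) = a^2*(a + 3)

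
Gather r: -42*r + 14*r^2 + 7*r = 14*r^2 - 35*r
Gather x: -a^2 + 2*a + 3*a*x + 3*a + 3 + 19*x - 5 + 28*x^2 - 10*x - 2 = -a^2 + 5*a + 28*x^2 + x*(3*a + 9) - 4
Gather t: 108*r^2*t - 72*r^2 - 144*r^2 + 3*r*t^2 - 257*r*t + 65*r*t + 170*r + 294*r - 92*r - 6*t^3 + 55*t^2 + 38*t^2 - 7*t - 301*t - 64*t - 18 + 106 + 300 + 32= -216*r^2 + 372*r - 6*t^3 + t^2*(3*r + 93) + t*(108*r^2 - 192*r - 372) + 420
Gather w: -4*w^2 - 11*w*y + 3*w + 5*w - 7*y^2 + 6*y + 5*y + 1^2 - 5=-4*w^2 + w*(8 - 11*y) - 7*y^2 + 11*y - 4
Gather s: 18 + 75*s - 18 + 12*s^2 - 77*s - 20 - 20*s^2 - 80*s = -8*s^2 - 82*s - 20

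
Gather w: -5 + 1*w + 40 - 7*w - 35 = -6*w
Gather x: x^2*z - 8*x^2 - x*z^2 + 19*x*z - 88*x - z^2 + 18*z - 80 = x^2*(z - 8) + x*(-z^2 + 19*z - 88) - z^2 + 18*z - 80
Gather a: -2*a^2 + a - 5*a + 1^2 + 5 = -2*a^2 - 4*a + 6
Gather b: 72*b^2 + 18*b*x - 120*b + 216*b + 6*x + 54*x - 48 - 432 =72*b^2 + b*(18*x + 96) + 60*x - 480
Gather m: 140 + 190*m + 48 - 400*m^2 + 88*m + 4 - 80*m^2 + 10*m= -480*m^2 + 288*m + 192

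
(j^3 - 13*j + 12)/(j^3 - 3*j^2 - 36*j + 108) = (j^2 + 3*j - 4)/(j^2 - 36)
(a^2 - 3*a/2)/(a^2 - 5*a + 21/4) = 2*a/(2*a - 7)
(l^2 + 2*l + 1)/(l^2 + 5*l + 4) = (l + 1)/(l + 4)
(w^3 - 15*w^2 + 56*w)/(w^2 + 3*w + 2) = w*(w^2 - 15*w + 56)/(w^2 + 3*w + 2)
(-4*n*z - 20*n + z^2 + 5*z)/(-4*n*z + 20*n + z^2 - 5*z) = (z + 5)/(z - 5)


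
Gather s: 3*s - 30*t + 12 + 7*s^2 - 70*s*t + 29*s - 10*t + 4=7*s^2 + s*(32 - 70*t) - 40*t + 16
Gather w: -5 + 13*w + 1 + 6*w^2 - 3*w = 6*w^2 + 10*w - 4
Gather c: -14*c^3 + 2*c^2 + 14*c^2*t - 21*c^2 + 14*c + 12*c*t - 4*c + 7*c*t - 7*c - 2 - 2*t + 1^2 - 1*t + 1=-14*c^3 + c^2*(14*t - 19) + c*(19*t + 3) - 3*t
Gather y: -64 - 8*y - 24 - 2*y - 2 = -10*y - 90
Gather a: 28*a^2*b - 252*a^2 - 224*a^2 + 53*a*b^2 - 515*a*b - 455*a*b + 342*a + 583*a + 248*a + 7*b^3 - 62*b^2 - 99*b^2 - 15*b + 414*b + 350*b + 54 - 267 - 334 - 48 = a^2*(28*b - 476) + a*(53*b^2 - 970*b + 1173) + 7*b^3 - 161*b^2 + 749*b - 595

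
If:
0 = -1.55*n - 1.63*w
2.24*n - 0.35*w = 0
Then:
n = 0.00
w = 0.00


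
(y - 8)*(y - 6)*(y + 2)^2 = y^4 - 10*y^3 - 4*y^2 + 136*y + 192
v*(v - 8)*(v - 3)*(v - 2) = v^4 - 13*v^3 + 46*v^2 - 48*v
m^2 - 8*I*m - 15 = (m - 5*I)*(m - 3*I)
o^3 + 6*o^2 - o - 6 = (o - 1)*(o + 1)*(o + 6)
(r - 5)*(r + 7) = r^2 + 2*r - 35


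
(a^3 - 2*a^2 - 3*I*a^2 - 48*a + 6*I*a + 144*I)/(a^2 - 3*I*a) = a - 2 - 48/a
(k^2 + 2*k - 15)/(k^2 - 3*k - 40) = (k - 3)/(k - 8)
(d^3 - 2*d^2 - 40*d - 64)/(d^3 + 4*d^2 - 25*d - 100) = (d^2 - 6*d - 16)/(d^2 - 25)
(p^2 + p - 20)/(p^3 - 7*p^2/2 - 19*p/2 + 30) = 2*(p + 5)/(2*p^2 + p - 15)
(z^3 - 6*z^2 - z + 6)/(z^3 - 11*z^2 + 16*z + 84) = (z^2 - 1)/(z^2 - 5*z - 14)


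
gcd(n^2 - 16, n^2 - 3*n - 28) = n + 4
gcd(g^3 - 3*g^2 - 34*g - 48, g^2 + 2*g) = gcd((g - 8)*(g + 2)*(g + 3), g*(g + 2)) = g + 2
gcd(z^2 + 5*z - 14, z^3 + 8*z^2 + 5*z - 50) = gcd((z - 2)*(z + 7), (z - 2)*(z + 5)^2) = z - 2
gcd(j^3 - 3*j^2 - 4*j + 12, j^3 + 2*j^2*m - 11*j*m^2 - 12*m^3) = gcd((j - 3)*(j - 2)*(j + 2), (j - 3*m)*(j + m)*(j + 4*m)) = 1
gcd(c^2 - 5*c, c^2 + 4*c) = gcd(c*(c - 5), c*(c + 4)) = c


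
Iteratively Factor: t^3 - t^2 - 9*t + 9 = (t + 3)*(t^2 - 4*t + 3) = (t - 1)*(t + 3)*(t - 3)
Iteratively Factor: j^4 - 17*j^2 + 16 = (j - 4)*(j^3 + 4*j^2 - j - 4) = (j - 4)*(j + 1)*(j^2 + 3*j - 4) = (j - 4)*(j - 1)*(j + 1)*(j + 4)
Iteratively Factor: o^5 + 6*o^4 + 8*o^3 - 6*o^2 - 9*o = (o + 1)*(o^4 + 5*o^3 + 3*o^2 - 9*o) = o*(o + 1)*(o^3 + 5*o^2 + 3*o - 9) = o*(o + 1)*(o + 3)*(o^2 + 2*o - 3) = o*(o + 1)*(o + 3)^2*(o - 1)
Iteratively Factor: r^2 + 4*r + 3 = (r + 1)*(r + 3)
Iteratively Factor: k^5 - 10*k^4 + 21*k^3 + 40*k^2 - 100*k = (k - 5)*(k^4 - 5*k^3 - 4*k^2 + 20*k) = k*(k - 5)*(k^3 - 5*k^2 - 4*k + 20) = k*(k - 5)*(k - 2)*(k^2 - 3*k - 10) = k*(k - 5)*(k - 2)*(k + 2)*(k - 5)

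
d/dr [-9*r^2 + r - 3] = 1 - 18*r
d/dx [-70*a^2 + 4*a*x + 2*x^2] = 4*a + 4*x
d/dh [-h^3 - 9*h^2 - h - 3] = -3*h^2 - 18*h - 1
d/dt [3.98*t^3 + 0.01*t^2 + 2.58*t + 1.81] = 11.94*t^2 + 0.02*t + 2.58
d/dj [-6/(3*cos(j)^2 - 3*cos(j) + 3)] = 2*(1 - 2*cos(j))*sin(j)/(sin(j)^2 + cos(j) - 2)^2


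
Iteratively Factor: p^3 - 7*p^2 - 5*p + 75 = (p + 3)*(p^2 - 10*p + 25) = (p - 5)*(p + 3)*(p - 5)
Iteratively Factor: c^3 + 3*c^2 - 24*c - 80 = (c + 4)*(c^2 - c - 20) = (c - 5)*(c + 4)*(c + 4)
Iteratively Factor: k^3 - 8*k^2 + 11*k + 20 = (k - 4)*(k^2 - 4*k - 5) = (k - 4)*(k + 1)*(k - 5)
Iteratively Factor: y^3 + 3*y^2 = (y)*(y^2 + 3*y) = y*(y + 3)*(y)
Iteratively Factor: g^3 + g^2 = (g)*(g^2 + g) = g^2*(g + 1)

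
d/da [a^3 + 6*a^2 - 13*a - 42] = 3*a^2 + 12*a - 13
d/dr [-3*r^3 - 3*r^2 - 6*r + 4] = -9*r^2 - 6*r - 6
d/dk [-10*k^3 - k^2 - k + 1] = -30*k^2 - 2*k - 1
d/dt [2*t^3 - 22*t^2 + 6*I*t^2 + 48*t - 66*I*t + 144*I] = 6*t^2 + t*(-44 + 12*I) + 48 - 66*I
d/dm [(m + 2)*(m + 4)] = 2*m + 6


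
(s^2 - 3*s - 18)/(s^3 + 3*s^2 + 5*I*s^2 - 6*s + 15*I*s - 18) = (s - 6)/(s^2 + 5*I*s - 6)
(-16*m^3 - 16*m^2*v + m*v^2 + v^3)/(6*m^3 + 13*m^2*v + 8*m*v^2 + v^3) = (-16*m^2 + v^2)/(6*m^2 + 7*m*v + v^2)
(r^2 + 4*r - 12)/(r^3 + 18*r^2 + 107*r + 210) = (r - 2)/(r^2 + 12*r + 35)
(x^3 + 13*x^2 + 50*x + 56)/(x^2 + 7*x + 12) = (x^2 + 9*x + 14)/(x + 3)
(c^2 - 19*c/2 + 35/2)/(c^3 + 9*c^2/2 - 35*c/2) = (c - 7)/(c*(c + 7))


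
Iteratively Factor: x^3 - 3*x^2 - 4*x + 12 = (x + 2)*(x^2 - 5*x + 6) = (x - 3)*(x + 2)*(x - 2)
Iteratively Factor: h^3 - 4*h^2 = (h)*(h^2 - 4*h) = h^2*(h - 4)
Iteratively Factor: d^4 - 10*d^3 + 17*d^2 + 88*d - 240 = (d - 4)*(d^3 - 6*d^2 - 7*d + 60) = (d - 4)^2*(d^2 - 2*d - 15) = (d - 4)^2*(d + 3)*(d - 5)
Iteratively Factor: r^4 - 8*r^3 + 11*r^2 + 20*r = (r + 1)*(r^3 - 9*r^2 + 20*r) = (r - 5)*(r + 1)*(r^2 - 4*r) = (r - 5)*(r - 4)*(r + 1)*(r)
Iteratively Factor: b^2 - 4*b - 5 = (b + 1)*(b - 5)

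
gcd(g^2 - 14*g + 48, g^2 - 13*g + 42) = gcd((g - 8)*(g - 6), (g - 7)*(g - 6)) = g - 6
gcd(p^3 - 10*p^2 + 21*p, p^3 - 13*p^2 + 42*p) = p^2 - 7*p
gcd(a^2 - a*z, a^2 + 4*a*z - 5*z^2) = -a + z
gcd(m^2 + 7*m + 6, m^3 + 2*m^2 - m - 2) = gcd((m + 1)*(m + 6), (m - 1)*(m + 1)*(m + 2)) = m + 1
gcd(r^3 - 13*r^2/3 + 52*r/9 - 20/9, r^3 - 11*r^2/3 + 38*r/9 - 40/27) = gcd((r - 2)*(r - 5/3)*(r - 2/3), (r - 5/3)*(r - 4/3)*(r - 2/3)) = r^2 - 7*r/3 + 10/9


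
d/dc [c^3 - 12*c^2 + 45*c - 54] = 3*c^2 - 24*c + 45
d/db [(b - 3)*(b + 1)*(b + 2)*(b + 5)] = 4*b^3 + 15*b^2 - 14*b - 41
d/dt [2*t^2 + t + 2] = 4*t + 1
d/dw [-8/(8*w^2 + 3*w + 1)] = 8*(16*w + 3)/(8*w^2 + 3*w + 1)^2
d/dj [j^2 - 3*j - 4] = 2*j - 3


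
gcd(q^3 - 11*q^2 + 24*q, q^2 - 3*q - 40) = q - 8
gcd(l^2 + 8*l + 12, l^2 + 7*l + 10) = l + 2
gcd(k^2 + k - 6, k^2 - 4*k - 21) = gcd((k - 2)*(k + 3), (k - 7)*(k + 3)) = k + 3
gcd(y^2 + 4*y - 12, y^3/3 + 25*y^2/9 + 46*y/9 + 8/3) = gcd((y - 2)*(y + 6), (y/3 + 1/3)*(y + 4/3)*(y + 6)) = y + 6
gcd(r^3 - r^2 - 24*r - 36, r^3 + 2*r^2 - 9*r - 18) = r^2 + 5*r + 6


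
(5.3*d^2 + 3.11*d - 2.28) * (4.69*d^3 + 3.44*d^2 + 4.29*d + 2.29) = 24.857*d^5 + 32.8179*d^4 + 22.7422*d^3 + 17.6357*d^2 - 2.6593*d - 5.2212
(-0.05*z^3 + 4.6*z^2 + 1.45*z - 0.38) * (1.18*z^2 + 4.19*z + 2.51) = -0.059*z^5 + 5.2185*z^4 + 20.8595*z^3 + 17.1731*z^2 + 2.0473*z - 0.9538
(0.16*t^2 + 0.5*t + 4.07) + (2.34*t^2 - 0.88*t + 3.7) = 2.5*t^2 - 0.38*t + 7.77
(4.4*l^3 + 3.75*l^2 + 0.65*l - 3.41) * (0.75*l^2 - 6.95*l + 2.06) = 3.3*l^5 - 27.7675*l^4 - 16.511*l^3 + 0.65*l^2 + 25.0385*l - 7.0246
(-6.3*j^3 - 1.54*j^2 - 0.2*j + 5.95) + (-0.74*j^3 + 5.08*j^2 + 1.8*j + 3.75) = -7.04*j^3 + 3.54*j^2 + 1.6*j + 9.7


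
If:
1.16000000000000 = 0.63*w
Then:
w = 1.84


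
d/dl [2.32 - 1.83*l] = -1.83000000000000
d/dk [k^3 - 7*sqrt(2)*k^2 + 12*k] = 3*k^2 - 14*sqrt(2)*k + 12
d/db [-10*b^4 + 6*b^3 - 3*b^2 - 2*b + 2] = -40*b^3 + 18*b^2 - 6*b - 2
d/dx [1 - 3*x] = -3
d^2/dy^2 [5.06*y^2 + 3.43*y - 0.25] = 10.1200000000000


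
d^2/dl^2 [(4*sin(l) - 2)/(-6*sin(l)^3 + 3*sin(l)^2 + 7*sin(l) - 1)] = 2*(288*sin(l)^7 - 432*sin(l)^6 + 120*sin(l)^5 + 498*sin(l)^4 - 465*sin(l)^3 - 101*sin(l)^2 + 49*sin(l) + 76)/(6*sin(l)^3 - 3*sin(l)^2 - 7*sin(l) + 1)^3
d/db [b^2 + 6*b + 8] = 2*b + 6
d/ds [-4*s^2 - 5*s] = -8*s - 5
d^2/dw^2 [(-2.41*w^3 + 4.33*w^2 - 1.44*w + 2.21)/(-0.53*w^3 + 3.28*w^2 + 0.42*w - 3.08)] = (5.94649400000002*w^6 + 5.64577199999991*w^5 - 75.4614*w^4 + 253.525024*w^3 - 449.078388*w^2 + 227.836728*w - 123.858952)/(0.148877*w^9 - 2.764056*w^8 + 16.751922*w^7 - 28.311268*w^6 - 45.40074*w^5 + 93.558192*w^4 + 40.467336*w^3 - 91.71624*w^2 - 11.952864*w + 29.218112)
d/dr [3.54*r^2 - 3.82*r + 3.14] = 7.08*r - 3.82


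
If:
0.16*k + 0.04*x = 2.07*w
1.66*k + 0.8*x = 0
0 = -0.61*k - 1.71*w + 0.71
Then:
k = 1.05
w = 0.04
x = -2.19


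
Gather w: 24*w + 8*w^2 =8*w^2 + 24*w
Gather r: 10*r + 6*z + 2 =10*r + 6*z + 2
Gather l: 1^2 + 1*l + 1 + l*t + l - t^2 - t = l*(t + 2) - t^2 - t + 2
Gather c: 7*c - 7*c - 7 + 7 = 0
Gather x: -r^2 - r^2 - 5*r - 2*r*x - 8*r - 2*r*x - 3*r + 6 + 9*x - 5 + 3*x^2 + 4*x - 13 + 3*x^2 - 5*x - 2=-2*r^2 - 16*r + 6*x^2 + x*(8 - 4*r) - 14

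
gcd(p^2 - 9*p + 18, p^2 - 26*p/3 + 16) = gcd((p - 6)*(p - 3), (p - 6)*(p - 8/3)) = p - 6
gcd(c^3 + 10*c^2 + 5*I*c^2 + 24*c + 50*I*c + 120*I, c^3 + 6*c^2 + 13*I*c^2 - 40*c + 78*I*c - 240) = c^2 + c*(6 + 5*I) + 30*I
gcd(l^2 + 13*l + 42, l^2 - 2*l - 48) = l + 6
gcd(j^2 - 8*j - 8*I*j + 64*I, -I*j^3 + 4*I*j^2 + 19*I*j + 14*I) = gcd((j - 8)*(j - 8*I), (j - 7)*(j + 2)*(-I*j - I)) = 1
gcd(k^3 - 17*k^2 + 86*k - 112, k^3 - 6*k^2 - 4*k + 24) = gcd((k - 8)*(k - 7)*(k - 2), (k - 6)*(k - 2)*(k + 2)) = k - 2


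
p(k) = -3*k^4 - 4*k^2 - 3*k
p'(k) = -12*k^3 - 8*k - 3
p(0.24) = -0.96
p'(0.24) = -5.09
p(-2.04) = -62.48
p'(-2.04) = 115.20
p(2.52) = -153.94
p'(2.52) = -215.20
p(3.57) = -548.99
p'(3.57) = -577.55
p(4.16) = -980.15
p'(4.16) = -900.18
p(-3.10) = -306.20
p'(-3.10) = 379.29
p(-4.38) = -1167.72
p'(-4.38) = 1040.37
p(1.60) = -34.70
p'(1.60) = -64.95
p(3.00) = -288.00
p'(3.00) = -351.00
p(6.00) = -4050.00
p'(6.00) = -2643.00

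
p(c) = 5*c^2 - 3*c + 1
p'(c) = 10*c - 3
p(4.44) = 86.25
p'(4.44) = 41.40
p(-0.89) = 7.63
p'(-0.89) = -11.90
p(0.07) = 0.81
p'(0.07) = -2.30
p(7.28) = 244.15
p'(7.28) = 69.80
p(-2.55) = 41.16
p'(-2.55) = -28.50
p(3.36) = 47.37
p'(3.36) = 30.60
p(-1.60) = 18.60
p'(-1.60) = -19.00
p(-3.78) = 83.78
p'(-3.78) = -40.80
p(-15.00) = 1171.00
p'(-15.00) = -153.00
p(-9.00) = 433.00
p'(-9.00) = -93.00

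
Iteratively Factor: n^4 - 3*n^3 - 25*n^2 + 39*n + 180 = (n + 3)*(n^3 - 6*n^2 - 7*n + 60) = (n - 4)*(n + 3)*(n^2 - 2*n - 15) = (n - 5)*(n - 4)*(n + 3)*(n + 3)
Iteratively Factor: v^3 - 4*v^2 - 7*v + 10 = (v - 5)*(v^2 + v - 2) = (v - 5)*(v - 1)*(v + 2)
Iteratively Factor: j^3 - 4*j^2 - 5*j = (j - 5)*(j^2 + j) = (j - 5)*(j + 1)*(j)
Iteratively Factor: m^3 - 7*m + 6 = (m - 1)*(m^2 + m - 6) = (m - 1)*(m + 3)*(m - 2)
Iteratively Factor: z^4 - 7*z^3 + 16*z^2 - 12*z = (z)*(z^3 - 7*z^2 + 16*z - 12) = z*(z - 2)*(z^2 - 5*z + 6) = z*(z - 3)*(z - 2)*(z - 2)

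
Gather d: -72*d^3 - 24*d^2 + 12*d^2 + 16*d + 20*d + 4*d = -72*d^3 - 12*d^2 + 40*d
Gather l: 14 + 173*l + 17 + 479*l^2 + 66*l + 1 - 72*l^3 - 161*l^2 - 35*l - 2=-72*l^3 + 318*l^2 + 204*l + 30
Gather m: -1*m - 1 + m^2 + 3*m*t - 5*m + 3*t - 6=m^2 + m*(3*t - 6) + 3*t - 7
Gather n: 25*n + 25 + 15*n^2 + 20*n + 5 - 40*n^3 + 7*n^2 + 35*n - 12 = -40*n^3 + 22*n^2 + 80*n + 18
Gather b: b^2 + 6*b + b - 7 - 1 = b^2 + 7*b - 8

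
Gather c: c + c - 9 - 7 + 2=2*c - 14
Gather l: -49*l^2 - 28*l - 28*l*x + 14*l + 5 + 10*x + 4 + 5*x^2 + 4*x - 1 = -49*l^2 + l*(-28*x - 14) + 5*x^2 + 14*x + 8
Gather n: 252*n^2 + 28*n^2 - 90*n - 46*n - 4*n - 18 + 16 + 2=280*n^2 - 140*n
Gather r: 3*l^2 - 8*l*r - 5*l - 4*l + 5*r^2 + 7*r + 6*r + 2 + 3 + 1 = 3*l^2 - 9*l + 5*r^2 + r*(13 - 8*l) + 6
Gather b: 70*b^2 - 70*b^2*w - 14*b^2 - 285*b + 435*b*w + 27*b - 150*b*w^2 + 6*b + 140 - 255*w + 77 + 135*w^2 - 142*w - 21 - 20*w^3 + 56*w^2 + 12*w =b^2*(56 - 70*w) + b*(-150*w^2 + 435*w - 252) - 20*w^3 + 191*w^2 - 385*w + 196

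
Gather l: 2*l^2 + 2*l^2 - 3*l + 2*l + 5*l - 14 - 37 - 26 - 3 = 4*l^2 + 4*l - 80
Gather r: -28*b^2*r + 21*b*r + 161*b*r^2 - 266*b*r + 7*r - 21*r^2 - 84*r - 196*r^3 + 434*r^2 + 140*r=-196*r^3 + r^2*(161*b + 413) + r*(-28*b^2 - 245*b + 63)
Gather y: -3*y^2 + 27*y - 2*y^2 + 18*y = -5*y^2 + 45*y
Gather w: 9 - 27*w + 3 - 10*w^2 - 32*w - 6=-10*w^2 - 59*w + 6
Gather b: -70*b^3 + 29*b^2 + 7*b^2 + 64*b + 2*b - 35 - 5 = -70*b^3 + 36*b^2 + 66*b - 40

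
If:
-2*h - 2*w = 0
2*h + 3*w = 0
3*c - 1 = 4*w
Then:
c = 1/3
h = 0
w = 0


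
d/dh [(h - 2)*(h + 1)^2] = 3*h^2 - 3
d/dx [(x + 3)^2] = 2*x + 6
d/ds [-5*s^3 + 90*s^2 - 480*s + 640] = -15*s^2 + 180*s - 480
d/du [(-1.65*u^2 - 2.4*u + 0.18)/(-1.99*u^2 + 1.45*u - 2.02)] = (-7.1685*u^2 + 7.3824*u + 4.587)/(3.9601*u^4 - 5.771*u^3 + 10.1421*u^2 - 5.858*u + 4.0804)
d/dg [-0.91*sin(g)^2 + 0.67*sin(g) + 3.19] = (0.67 - 1.82*sin(g))*cos(g)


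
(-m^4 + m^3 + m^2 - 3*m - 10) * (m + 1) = -m^5 + 2*m^3 - 2*m^2 - 13*m - 10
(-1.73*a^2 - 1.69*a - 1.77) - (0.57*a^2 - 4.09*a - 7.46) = -2.3*a^2 + 2.4*a + 5.69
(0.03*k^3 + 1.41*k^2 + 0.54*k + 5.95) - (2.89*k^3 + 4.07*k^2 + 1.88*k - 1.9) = -2.86*k^3 - 2.66*k^2 - 1.34*k + 7.85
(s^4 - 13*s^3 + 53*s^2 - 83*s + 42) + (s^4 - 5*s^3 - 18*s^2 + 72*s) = 2*s^4 - 18*s^3 + 35*s^2 - 11*s + 42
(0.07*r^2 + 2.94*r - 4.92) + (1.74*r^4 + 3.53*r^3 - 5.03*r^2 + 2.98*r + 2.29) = 1.74*r^4 + 3.53*r^3 - 4.96*r^2 + 5.92*r - 2.63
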